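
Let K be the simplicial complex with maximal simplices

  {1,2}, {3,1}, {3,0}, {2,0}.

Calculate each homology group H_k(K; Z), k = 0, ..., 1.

K has 4 vertices, 4 edges.
rank ∂_0 = 0, rank ∂_1 = 3 ⇒ b_0 = 4 − 0 − 3 = 1; all invariant factors of ∂_1 are 1 so no torsion. So H_0 = Z.
rank ∂_1 = 3, rank ∂_2 = 0 ⇒ b_1 = 4 − 3 − 0 = 1. So H_1 = Z.

H_0 = Z,  H_1 = Z.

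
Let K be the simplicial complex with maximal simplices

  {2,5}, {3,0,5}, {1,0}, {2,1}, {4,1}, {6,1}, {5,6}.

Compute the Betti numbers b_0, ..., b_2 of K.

b_0 = 1, b_1 = 2, b_2 = 0.

Take the total order 0 < 1 < 2 < 3 < 4 < 5 < 6 on the vertex set. Then K (dimension 2) consists of the simplices:

  0-simplices (7): [0], [1], [2], [3], [4], [5], [6]
  1-simplices (9): [0,1], [0,3], [0,5], [1,2], [1,4], [1,6], [2,5], [3,5], [5,6]
  2-simplices (1): [0,3,5]

Hence C_0 ≅ Z^7, C_1 ≅ Z^9, C_2 ≅ Z^1.

The boundary map ∂_1: C_1 → C_0 maps an edge to its endpoints' difference, ∂[p,q] = q − p.
The 7×9 boundary matrix has rank 6 and Smith normal form diag(1,1,1,1,1,1).

Boundary ∂_2: C_2 → C_1 sends each 2-simplex [p,q,r] to [q,r] − [p,r] + [p,q]. For instance
  ∂[0,3,5] = [3,5] − [0,5] + [0,3].
The 9×1 boundary matrix has rank 1 and Smith normal form diag(1).

Reading off H_k = ker ∂_k / im ∂_{k+1}:

  H_0: rank C_0 − rank ∂_1 = 7 − 6 = 1, and the invariant factors of ∂_1 are all 1, so H_0 ≅ Z.
  H_1: rank ker ∂_1 − rank ∂_2 = (9 − 6) − 1 = 2, and the invariant factors of ∂_2 are all 1, so H_1 ≅ Z^2.
  H_2: rank ker ∂_2 − rank ∂_3 = (1 − 1) − 0 = 0, and there is no ∂_3, so H_2 ≅ 0.

Hence the Betti numbers are b_0 = 1, b_1 = 2, b_2 = 0.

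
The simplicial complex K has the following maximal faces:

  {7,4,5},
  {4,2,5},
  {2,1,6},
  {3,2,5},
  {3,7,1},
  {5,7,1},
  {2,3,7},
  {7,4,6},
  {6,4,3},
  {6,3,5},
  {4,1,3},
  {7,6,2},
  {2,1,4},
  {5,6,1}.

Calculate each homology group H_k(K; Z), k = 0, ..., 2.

H_0 ≅ Z,  H_1 ≅ Z^2,  H_2 ≅ Z.

Order the vertices as 1 < 2 < 3 < 4 < 5 < 6 < 7. Listing each simplex with vertices in this order, K has dimension 2 with simplices:

  0-simplices (7): [1], [2], [3], [4], [5], [6], [7]
  1-simplices (21): [1,2], [1,3], [1,4], [1,5], [1,6], [1,7], [2,3], [2,4], [2,5], [2,6], [2,7], [3,4], [3,5], [3,6], [3,7], [4,5], [4,6], [4,7], [5,6], [5,7], [6,7]
  2-simplices (14): [1,2,4], [1,2,6], [1,3,4], [1,3,7], [1,5,6], [1,5,7], [2,3,5], [2,3,7], [2,4,5], [2,6,7], [3,4,6], [3,5,6], [4,5,7], [4,6,7]

Hence C_0 ≅ Z^7, C_1 ≅ Z^21, C_2 ≅ Z^14.

The boundary map ∂_1: C_1 → C_0 is given by ∂[p,q] = [q] − [p].
As a 7×21 matrix over Z this has rank 6, with invariant factors (1,1,1,1,1,1).

The boundary map ∂_2: C_2 → C_1 sends each 2-simplex [p,q,r] to [q,r] − [p,r] + [p,q]. For instance
  ∂[1,5,6] = [5,6] − [1,6] + [1,5],
  ∂[1,3,7] = [3,7] − [1,7] + [1,3].
This gives a 21×14 integer matrix of rank 13; reducing to Smith normal form yields diagonal entries (1,1,1,1,1,1,1,1,1,1,1,1,1).

Reading off H_k = ker ∂_k / im ∂_{k+1}:

  H_0: rank C_0 − rank ∂_1 = 7 − 6 = 1, and the invariant factors of ∂_1 are all 1, so H_0 = Z.
  H_1: rank ker ∂_1 − rank ∂_2 = (21 − 6) − 13 = 2, and the invariant factors of ∂_2 are all 1, so H_1 = Z^2.
  H_2: rank ker ∂_2 − rank ∂_3 = (14 − 13) − 0 = 1, and there is no ∂_3, so H_2 = Z.

As a check, the Euler characteristic is 7 − 21 + 14 = 0, which agrees with 1 − 2 + 1 = 0.
(K is a triangulation of the torus T^2.)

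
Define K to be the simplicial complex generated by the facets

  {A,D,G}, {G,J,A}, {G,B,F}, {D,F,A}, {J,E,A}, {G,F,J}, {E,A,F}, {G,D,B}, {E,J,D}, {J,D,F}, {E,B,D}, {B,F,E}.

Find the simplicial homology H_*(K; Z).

We work with the vertex ordering A < B < D < E < F < G < J. The simplices of K, each written with vertices in increasing order, are:

  0-simplices (7): A, B, D, E, F, G, J
  1-simplices (18): AD, AE, AF, AG, AJ, BD, BE, BF, BG, DE, DF, DG, DJ, EF, EJ, FG, FJ, GJ
  2-simplices (12): ADF, ADG, AEF, AEJ, AGJ, BDE, BDG, BEF, BFG, DEJ, DFJ, FGJ

giving chain groups C_0 ≅ Z^7, C_1 ≅ Z^18, C_2 ≅ Z^12.

∂_1: C_1 → C_0 sends each edge [p,q] (with p < q) to q − p. For instance
  ∂GJ = J − G.
The resulting 7×18 matrix has rank 6, and its Smith normal form has invariant factors (1,1,1,1,1,1).

∂_2: C_2 → C_1 sends each 2-simplex [p,q,r] to [q,r] − [p,r] + [p,q]. For instance
  ∂BFG = FG − BG + BF,
  ∂BEF = EF − BF + BE.
The 18×12 boundary matrix has rank 12 and Smith normal form diag(1,1,1,1,1,1,1,1,1,1,1,2).

Reading off H_k = ker ∂_k / im ∂_{k+1}:

  H_0: rank C_0 − rank ∂_1 = 7 − 6 = 1, and the invariant factors of ∂_1 are all 1, so H_0 ≅ Z.
  H_1: rank ker ∂_1 − rank ∂_2 = (18 − 6) − 12 = 0, and ∂_2 has invariant factor 2 > 1, so H_1 ≅ Z/2Z.
  H_2: rank ker ∂_2 − rank ∂_3 = (12 − 12) − 0 = 0, and there is no ∂_3, so H_2 ≅ 0.

As a check, the Euler characteristic is 7 − 18 + 12 = 1, which agrees with 1 − 0 + 0 = 1.

H_0 ≅ Z,  H_1 ≅ Z/2Z,  H_2 = 0.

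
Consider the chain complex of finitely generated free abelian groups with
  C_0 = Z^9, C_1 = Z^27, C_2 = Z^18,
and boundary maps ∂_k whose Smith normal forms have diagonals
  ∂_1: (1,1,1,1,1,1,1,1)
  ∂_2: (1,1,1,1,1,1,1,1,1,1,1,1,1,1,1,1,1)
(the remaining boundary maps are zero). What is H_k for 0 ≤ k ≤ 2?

H_0 ≅ Z,  H_1 ≅ Z^2,  H_2 ≅ Z.

H_0: b_0 = 9 − 0 − 8 = 1; torsion from ∂_1 factors > 1: none. So H_0 ≅ Z.
H_1: b_1 = 27 − 8 − 17 = 2; torsion from ∂_2 factors > 1: none. So H_1 ≅ Z^2.
H_2: b_2 = 18 − 17 − 0 = 1; torsion from ∂_3 factors > 1: none. So H_2 ≅ Z.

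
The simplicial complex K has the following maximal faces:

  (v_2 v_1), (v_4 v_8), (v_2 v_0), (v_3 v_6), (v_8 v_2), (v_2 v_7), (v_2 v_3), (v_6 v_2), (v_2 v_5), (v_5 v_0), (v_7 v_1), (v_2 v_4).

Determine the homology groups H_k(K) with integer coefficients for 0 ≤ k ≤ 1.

Fix the vertex order v_0 < v_1 < v_2 < v_3 < v_4 < v_5 < v_6 < v_7 < v_8 and write every simplex with vertices in increasing order. Then dim K = 1 and the simplices of K are:

  0-simplices (9): [v_0], [v_1], [v_2], [v_3], [v_4], [v_5], [v_6], [v_7], [v_8]
  1-simplices (12): [v_0,v_2], [v_0,v_5], [v_1,v_2], [v_1,v_7], [v_2,v_3], [v_2,v_4], [v_2,v_5], [v_2,v_6], [v_2,v_7], [v_2,v_8], [v_3,v_6], [v_4,v_8]

so the chain groups are C_0 ≅ Z^9, C_1 ≅ Z^12.

The boundary map ∂_1: C_1 → C_0 maps an edge to its endpoints' difference, ∂[p,q] = q − p.
This gives a 9×12 integer matrix of rank 8; reducing to Smith normal form yields diagonal entries (1,1,1,1,1,1,1,1).

From H_k ≅ ker(∂_k) / im(∂_{k+1}) we obtain:

  H_0: rank C_0 − rank ∂_1 = 9 − 8 = 1, and the invariant factors of ∂_1 are all 1, so H_0 ≅ Z.
  H_1: rank ker ∂_1 − rank ∂_2 = (12 − 8) − 0 = 4, and there is no ∂_2, so H_1 ≅ Z^4.

As a check, the Euler characteristic is 9 − 12 = -3, which agrees with 1 − 4 = -3.

H_0 = Z,  H_1 = Z^4.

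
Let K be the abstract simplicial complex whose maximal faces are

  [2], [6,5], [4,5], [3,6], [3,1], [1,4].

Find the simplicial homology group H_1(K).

H_1 = Z.

Fix the vertex order 1 < 2 < 3 < 4 < 5 < 6 and write every simplex with vertices in increasing order. Then dim K = 1 and the simplices of K are:

  0-simplices (6): [1], [2], [3], [4], [5], [6]
  1-simplices (5): [1,3], [1,4], [3,6], [4,5], [5,6]

giving chain groups C_0 ≅ Z^6, C_1 ≅ Z^5.

Boundary ∂_1: C_1 → C_0 maps an edge to its endpoints' difference, ∂[p,q] = q − p.
The 6×5 boundary matrix has rank 4 and Smith normal form diag(1,1,1,1).

Computing H_k = (kernel of ∂_k) / (image of ∂_{k+1}):

  H_1: rank ker ∂_1 − rank ∂_2 = (5 − 4) − 0 = 1, and there is no ∂_2, so H_1 = Z.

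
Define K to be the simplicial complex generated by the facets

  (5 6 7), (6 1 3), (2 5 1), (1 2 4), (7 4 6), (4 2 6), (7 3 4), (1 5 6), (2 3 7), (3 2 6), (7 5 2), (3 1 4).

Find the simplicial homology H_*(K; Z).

H_0 = Z,  H_1 = Z/2Z,  H_2 = 0.

We work with the vertex ordering 1 < 2 < 3 < 4 < 5 < 6 < 7. The simplices of K, each written with vertices in increasing order, are:

  0-simplices (7): [1], [2], [3], [4], [5], [6], [7]
  1-simplices (18): [1,2], [1,3], [1,4], [1,5], [1,6], [2,3], [2,4], [2,5], [2,6], [2,7], [3,4], [3,6], [3,7], [4,6], [4,7], [5,6], [5,7], [6,7]
  2-simplices (12): [1,2,4], [1,2,5], [1,3,4], [1,3,6], [1,5,6], [2,3,6], [2,3,7], [2,4,6], [2,5,7], [3,4,7], [4,6,7], [5,6,7]

so the chain groups are C_0 ≅ Z^7, C_1 ≅ Z^18, C_2 ≅ Z^12.

∂_1: C_1 → C_0 is given by ∂[p,q] = [q] − [p].
The 7×18 boundary matrix has rank 6 and Smith normal form diag(1,1,1,1,1,1).

The boundary map ∂_2: C_2 → C_1 maps a triangle to the signed sum of its edges. For instance
  ∂[1,2,5] = [2,5] − [1,5] + [1,2],
  ∂[2,5,7] = [5,7] − [2,7] + [2,5].
As a 18×12 matrix over Z this has rank 12, with invariant factors (1,1,1,1,1,1,1,1,1,1,1,2).

Computing H_k = (kernel of ∂_k) / (image of ∂_{k+1}):

  H_0: rank C_0 − rank ∂_1 = 7 − 6 = 1, and the invariant factors of ∂_1 are all 1, so H_0 ≅ Z.
  H_1: rank ker ∂_1 − rank ∂_2 = (18 − 6) − 12 = 0, and ∂_2 has invariant factor 2 > 1, so H_1 ≅ Z/2Z.
  H_2: rank ker ∂_2 − rank ∂_3 = (12 − 12) − 0 = 0, and there is no ∂_3, so H_2 ≅ 0.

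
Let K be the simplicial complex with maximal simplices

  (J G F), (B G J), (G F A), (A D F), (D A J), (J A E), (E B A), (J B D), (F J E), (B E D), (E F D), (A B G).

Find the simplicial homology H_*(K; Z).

H_0 = Z,  H_1 = Z/2Z,  H_2 = 0.

Take the total order A < B < D < E < F < G < J on the vertex set. Then K (dimension 2) consists of the simplices:

  0-simplices (7): A, B, D, E, F, G, J
  1-simplices (18): AB, AD, AE, AF, AG, AJ, BD, BE, BG, BJ, DE, DF, DJ, EF, EJ, FG, FJ, GJ
  2-simplices (12): ABE, ABG, ADF, ADJ, AEJ, AFG, BDE, BDJ, BGJ, DEF, EFJ, FGJ

Hence C_0 ≅ Z^7, C_1 ≅ Z^18, C_2 ≅ Z^12.

The boundary map ∂_1: C_1 → C_0 sends each edge [p,q] (with p < q) to q − p. For instance
  ∂BG = G − B.
As a 7×18 matrix over Z this has rank 6, with invariant factors (1,1,1,1,1,1).

The boundary map ∂_2: C_2 → C_1 acts by ∂[p,q,r] = [q,r] − [p,r] + [p,q]. For instance
  ∂ADJ = DJ − AJ + AD,
  ∂ADF = DF − AF + AD.
The resulting 18×12 matrix has rank 12, and its Smith normal form has invariant factors (1,1,1,1,1,1,1,1,1,1,1,2).

Now H_k = ker ∂_k / im ∂_{k+1}, so:

  H_0: rank C_0 − rank ∂_1 = 7 − 6 = 1, and the invariant factors of ∂_1 are all 1, so H_0 = Z.
  H_1: rank ker ∂_1 − rank ∂_2 = (18 − 6) − 12 = 0, and ∂_2 has invariant factor 2 > 1, so H_1 = Z/2Z.
  H_2: rank ker ∂_2 − rank ∂_3 = (12 − 12) − 0 = 0, and there is no ∂_3, so H_2 = 0.

As a check, the Euler characteristic is 7 − 18 + 12 = 1, which agrees with 1 − 0 + 0 = 1.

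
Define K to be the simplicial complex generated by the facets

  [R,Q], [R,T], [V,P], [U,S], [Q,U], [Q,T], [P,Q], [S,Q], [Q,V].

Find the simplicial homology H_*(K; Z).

We work with the vertex ordering P < Q < R < S < T < U < V. The simplices of K, each written with vertices in increasing order, are:

  0-simplices (7): P, Q, R, S, T, U, V
  1-simplices (9): PQ, PV, QR, QS, QT, QU, QV, RT, SU

giving chain groups C_0 ≅ Z^7, C_1 ≅ Z^9.

The boundary map ∂_1: C_1 → C_0 sends each edge [p,q] (with p < q) to q − p.
As a 7×9 matrix over Z this has rank 6, with invariant factors (1,1,1,1,1,1).

From H_k ≅ ker(∂_k) / im(∂_{k+1}) we obtain:

  H_0: rank C_0 − rank ∂_1 = 7 − 6 = 1, and the invariant factors of ∂_1 are all 1, so H_0 ≅ Z.
  H_1: rank ker ∂_1 − rank ∂_2 = (9 − 6) − 0 = 3, and there is no ∂_2, so H_1 ≅ Z^3.

As a check, the Euler characteristic is 7 − 9 = -2, which agrees with 1 − 3 = -2.
(K is a triangulation of a wedge of 3 circles.)

H_0 ≅ Z,  H_1 ≅ Z^3.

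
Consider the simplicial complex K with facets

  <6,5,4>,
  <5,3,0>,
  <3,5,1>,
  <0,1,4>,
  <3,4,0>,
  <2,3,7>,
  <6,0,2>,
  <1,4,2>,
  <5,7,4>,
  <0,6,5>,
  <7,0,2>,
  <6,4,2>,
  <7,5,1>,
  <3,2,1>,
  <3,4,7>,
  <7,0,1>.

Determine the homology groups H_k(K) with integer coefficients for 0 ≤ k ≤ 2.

Order the vertices as 0 < 1 < 2 < 3 < 4 < 5 < 6 < 7. Listing each simplex with vertices in this order, K has dimension 2 with simplices:

  0-simplices (8): [0], [1], [2], [3], [4], [5], [6], [7]
  1-simplices (24): (24 of them)
  2-simplices (16): [0,1,4], [0,1,7], [0,2,6], [0,2,7], [0,3,4], [0,3,5], [0,5,6], [1,2,3], [1,2,4], [1,3,5], [1,5,7], [2,3,7], [2,4,6], [3,4,7], [4,5,6], [4,5,7]

giving chain groups C_0 ≅ Z^8, C_1 ≅ Z^24, C_2 ≅ Z^16.

The boundary map ∂_1: C_1 → C_0 sends each edge [p,q] (with p < q) to q − p.
The 8×24 boundary matrix has rank 7 and Smith normal form diag(1,1,1,1,1,1,1).

∂_2: C_2 → C_1 acts by ∂[p,q,r] = [q,r] − [p,r] + [p,q]. For instance
  ∂[1,2,3] = [2,3] − [1,3] + [1,2],
  ∂[2,4,6] = [4,6] − [2,6] + [2,4].
As a 24×16 matrix over Z this has rank 15, with invariant factors (1,1,1,1,1,1,1,1,1,1,1,1,1,1,1).

Reading off H_k = ker ∂_k / im ∂_{k+1}:

  H_0: rank C_0 − rank ∂_1 = 8 − 7 = 1, and the invariant factors of ∂_1 are all 1, so H_0 = Z.
  H_1: rank ker ∂_1 − rank ∂_2 = (24 − 7) − 15 = 2, and the invariant factors of ∂_2 are all 1, so H_1 = Z^2.
  H_2: rank ker ∂_2 − rank ∂_3 = (16 − 15) − 0 = 1, and there is no ∂_3, so H_2 = Z.

As a check, the Euler characteristic is 8 − 24 + 16 = 0, which agrees with 1 − 2 + 1 = 0.

H_0 = Z,  H_1 = Z^2,  H_2 = Z.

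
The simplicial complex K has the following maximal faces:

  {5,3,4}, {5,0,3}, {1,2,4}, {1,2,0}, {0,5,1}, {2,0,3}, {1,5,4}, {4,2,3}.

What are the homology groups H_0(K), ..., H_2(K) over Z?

Order the vertices as 0 < 1 < 2 < 3 < 4 < 5. Listing each simplex with vertices in this order, K has dimension 2 with simplices:

  0-simplices (6): [0], [1], [2], [3], [4], [5]
  1-simplices (12): [0,1], [0,2], [0,3], [0,5], [1,2], [1,4], [1,5], [2,3], [2,4], [3,4], [3,5], [4,5]
  2-simplices (8): [0,1,2], [0,1,5], [0,2,3], [0,3,5], [1,2,4], [1,4,5], [2,3,4], [3,4,5]

Hence C_0 ≅ Z^6, C_1 ≅ Z^12, C_2 ≅ Z^8.

∂_1: C_1 → C_0 maps an edge to its endpoints' difference, ∂[p,q] = q − p.
This gives a 6×12 integer matrix of rank 5; reducing to Smith normal form yields diagonal entries (1,1,1,1,1).

The boundary map ∂_2: C_2 → C_1 acts by ∂[p,q,r] = [q,r] − [p,r] + [p,q]. For instance
  ∂[1,2,4] = [2,4] − [1,4] + [1,2],
  ∂[1,4,5] = [4,5] − [1,5] + [1,4].
The resulting 12×8 matrix has rank 7, and its Smith normal form has invariant factors (1,1,1,1,1,1,1).

Computing H_k = (kernel of ∂_k) / (image of ∂_{k+1}):

  H_0: rank C_0 − rank ∂_1 = 6 − 5 = 1, and the invariant factors of ∂_1 are all 1, so H_0 ≅ Z.
  H_1: rank ker ∂_1 − rank ∂_2 = (12 − 5) − 7 = 0, and the invariant factors of ∂_2 are all 1, so H_1 ≅ 0.
  H_2: rank ker ∂_2 − rank ∂_3 = (8 − 7) − 0 = 1, and there is no ∂_3, so H_2 ≅ Z.

As a check, the Euler characteristic is 6 − 12 + 8 = 2, which agrees with 1 − 0 + 1 = 2.

H_0 ≅ Z,  H_1 = 0,  H_2 ≅ Z.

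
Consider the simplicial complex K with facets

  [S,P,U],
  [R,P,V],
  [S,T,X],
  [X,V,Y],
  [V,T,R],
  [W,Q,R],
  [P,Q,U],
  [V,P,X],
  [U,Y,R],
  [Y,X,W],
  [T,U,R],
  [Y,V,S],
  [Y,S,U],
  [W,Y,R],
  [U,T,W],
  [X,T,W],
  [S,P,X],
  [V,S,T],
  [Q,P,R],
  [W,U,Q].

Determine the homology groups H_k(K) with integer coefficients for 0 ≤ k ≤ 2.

Take the total order P < Q < R < S < T < U < V < W < X < Y on the vertex set. Then K (dimension 2) consists of the simplices:

  0-simplices (10): P, Q, R, S, T, U, V, W, X, Y
  1-simplices (30): PQ, PR, PS, PU, PV, PX, QR, QU, QW, RT, RU, RV, RW, RY, ST, SU, SV, SX, SY, TU, TV, TW, TX, UW, UY, VX, VY, WX, WY, XY
  2-simplices (20): PQR, PQU, PRV, PSU, PSX, PVX, QRW, QUW, RTU, RTV, RUY, RWY, STV, STX, SUY, SVY, TUW, TWX, VXY, WXY

so the chain groups are C_0 ≅ Z^10, C_1 ≅ Z^30, C_2 ≅ Z^20.

The boundary map ∂_1: C_1 → C_0 sends each edge [p,q] (with p < q) to q − p.
The 10×30 boundary matrix has rank 9 and Smith normal form diag(1,1,1,1,1,1,1,1,1).

Boundary ∂_2: C_2 → C_1 acts by ∂[p,q,r] = [q,r] − [p,r] + [p,q]. For instance
  ∂PVX = VX − PX + PV,
  ∂VXY = XY − VY + VX.
This gives a 30×20 integer matrix of rank 20; reducing to Smith normal form yields diagonal entries (1,1,1,1,1,1,1,1,1,1,1,1,1,1,1,1,1,1,1,2).

Reading off H_k = ker ∂_k / im ∂_{k+1}:

  H_0: rank C_0 − rank ∂_1 = 10 − 9 = 1, and the invariant factors of ∂_1 are all 1, so H_0 = Z.
  H_1: rank ker ∂_1 − rank ∂_2 = (30 − 9) − 20 = 1, and ∂_2 has invariant factor 2 > 1, so H_1 = Z ⊕ Z/2Z.
  H_2: rank ker ∂_2 − rank ∂_3 = (20 − 20) − 0 = 0, and there is no ∂_3, so H_2 = 0.

H_0 ≅ Z,  H_1 ≅ Z ⊕ Z/2Z,  H_2 = 0.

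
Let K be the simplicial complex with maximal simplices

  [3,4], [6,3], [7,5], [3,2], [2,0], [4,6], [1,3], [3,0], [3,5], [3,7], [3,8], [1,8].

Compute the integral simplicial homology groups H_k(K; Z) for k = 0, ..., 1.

Order the vertices as 0 < 1 < 2 < 3 < 4 < 5 < 6 < 7 < 8. Listing each simplex with vertices in this order, K has dimension 1 with simplices:

  0-simplices (9): [0], [1], [2], [3], [4], [5], [6], [7], [8]
  1-simplices (12): [0,2], [0,3], [1,3], [1,8], [2,3], [3,4], [3,5], [3,6], [3,7], [3,8], [4,6], [5,7]

so the chain groups are C_0 ≅ Z^9, C_1 ≅ Z^12.

∂_1: C_1 → C_0 maps an edge to its endpoints' difference, ∂[p,q] = q − p. For instance
  ∂[3,8] = [8] − [3].
The resulting 9×12 matrix has rank 8, and its Smith normal form has invariant factors (1,1,1,1,1,1,1,1).

Computing H_k = (kernel of ∂_k) / (image of ∂_{k+1}):

  H_0: rank C_0 − rank ∂_1 = 9 − 8 = 1, and the invariant factors of ∂_1 are all 1, so H_0 = Z.
  H_1: rank ker ∂_1 − rank ∂_2 = (12 − 8) − 0 = 4, and there is no ∂_2, so H_1 = Z^4.

As a check, the Euler characteristic is 9 − 12 = -3, which agrees with 1 − 4 = -3.

H_0 ≅ Z,  H_1 ≅ Z^4.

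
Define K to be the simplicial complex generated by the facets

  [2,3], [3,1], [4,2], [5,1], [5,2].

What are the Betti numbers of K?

Take the total order 1 < 2 < 3 < 4 < 5 on the vertex set. Then K (dimension 1) consists of the simplices:

  0-simplices (5): [1], [2], [3], [4], [5]
  1-simplices (5): [1,3], [1,5], [2,3], [2,4], [2,5]

so the chain groups are C_0 ≅ Z^5, C_1 ≅ Z^5.

The boundary map ∂_1: C_1 → C_0 is given by ∂[p,q] = [q] − [p]. For instance
  ∂[2,3] = [3] − [2].
As a 5×5 matrix over Z this has rank 4, with invariant factors (1,1,1,1).

Computing H_k = (kernel of ∂_k) / (image of ∂_{k+1}):

  H_0: rank C_0 − rank ∂_1 = 5 − 4 = 1, and the invariant factors of ∂_1 are all 1, so H_0 ≅ Z.
  H_1: rank ker ∂_1 − rank ∂_2 = (5 − 4) − 0 = 1, and there is no ∂_2, so H_1 ≅ Z.

Hence the Betti numbers are b_0 = 1, b_1 = 1.

b_0 = 1, b_1 = 1.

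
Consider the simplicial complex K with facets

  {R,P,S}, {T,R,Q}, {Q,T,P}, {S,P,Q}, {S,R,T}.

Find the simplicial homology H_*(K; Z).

We work with the vertex ordering P < Q < R < S < T. The simplices of K, each written with vertices in increasing order, are:

  0-simplices (5): P, Q, R, S, T
  1-simplices (10): PQ, PR, PS, PT, QR, QS, QT, RS, RT, ST
  2-simplices (5): PQS, PQT, PRS, QRT, RST

so the chain groups are C_0 ≅ Z^5, C_1 ≅ Z^10, C_2 ≅ Z^5.

∂_1: C_1 → C_0 maps an edge to its endpoints' difference, ∂[p,q] = q − p.
The resulting 5×10 matrix has rank 4, and its Smith normal form has invariant factors (1,1,1,1).

∂_2: C_2 → C_1 sends each 2-simplex [p,q,r] to [q,r] − [p,r] + [p,q]. For instance
  ∂QRT = RT − QT + QR,
  ∂PQT = QT − PT + PQ.
The resulting 10×5 matrix has rank 5, and its Smith normal form has invariant factors (1,1,1,1,1).

Now H_k = ker ∂_k / im ∂_{k+1}, so:

  H_0: rank C_0 − rank ∂_1 = 5 − 4 = 1, and the invariant factors of ∂_1 are all 1, so H_0 = Z.
  H_1: rank ker ∂_1 − rank ∂_2 = (10 − 4) − 5 = 1, and the invariant factors of ∂_2 are all 1, so H_1 = Z.
  H_2: rank ker ∂_2 − rank ∂_3 = (5 − 5) − 0 = 0, and there is no ∂_3, so H_2 = 0.

As a check, the Euler characteristic is 5 − 10 + 5 = 0, which agrees with 1 − 1 + 0 = 0.

H_0 = Z,  H_1 = Z,  H_2 = 0.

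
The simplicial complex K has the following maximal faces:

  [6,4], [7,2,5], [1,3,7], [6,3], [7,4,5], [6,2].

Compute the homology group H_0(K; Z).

Take the total order 1 < 2 < 3 < 4 < 5 < 6 < 7 on the vertex set. Then K (dimension 2) consists of the simplices:

  0-simplices (7): [1], [2], [3], [4], [5], [6], [7]
  1-simplices (11): [1,3], [1,7], [2,5], [2,6], [2,7], [3,6], [3,7], [4,5], [4,6], [4,7], [5,7]
  2-simplices (3): [1,3,7], [2,5,7], [4,5,7]

so the chain groups are C_0 ≅ Z^7, C_1 ≅ Z^11, C_2 ≅ Z^3.

∂_1: C_1 → C_0 maps an edge to its endpoints' difference, ∂[p,q] = q − p.
As a 7×11 matrix over Z this has rank 6, with invariant factors (1,1,1,1,1,1).

The boundary map ∂_2: C_2 → C_1 sends each 2-simplex [p,q,r] to [q,r] − [p,r] + [p,q]. For instance
  ∂[2,5,7] = [5,7] − [2,7] + [2,5],
  ∂[1,3,7] = [3,7] − [1,7] + [1,3].
As a 11×3 matrix over Z this has rank 3, with invariant factors (1,1,1).

Computing H_k = (kernel of ∂_k) / (image of ∂_{k+1}):

  H_0: rank C_0 − rank ∂_1 = 7 − 6 = 1, and the invariant factors of ∂_1 are all 1, so H_0 = Z.

H_0 = Z.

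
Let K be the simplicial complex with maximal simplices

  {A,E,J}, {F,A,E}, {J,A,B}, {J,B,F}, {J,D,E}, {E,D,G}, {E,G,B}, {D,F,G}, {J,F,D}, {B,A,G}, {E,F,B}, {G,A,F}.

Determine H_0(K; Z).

H_0 = Z.

Take the total order A < B < D < E < F < G < J on the vertex set. Then K (dimension 2) consists of the simplices:

  0-simplices (7): A, B, D, E, F, G, J
  1-simplices (18): AB, AE, AF, AG, AJ, BE, BF, BG, BJ, DE, DF, DG, DJ, EF, EG, EJ, FG, FJ
  2-simplices (12): ABG, ABJ, AEF, AEJ, AFG, BEF, BEG, BFJ, DEG, DEJ, DFG, DFJ

so the chain groups are C_0 ≅ Z^7, C_1 ≅ Z^18, C_2 ≅ Z^12.

∂_1: C_1 → C_0 is given by ∂[p,q] = [q] − [p]. For instance
  ∂EG = G − E.
As a 7×18 matrix over Z this has rank 6, with invariant factors (1,1,1,1,1,1).

Boundary ∂_2: C_2 → C_1 maps a triangle to the signed sum of its edges. For instance
  ∂DEJ = EJ − DJ + DE,
  ∂AFG = FG − AG + AF.
This gives a 18×12 integer matrix of rank 12; reducing to Smith normal form yields diagonal entries (1,1,1,1,1,1,1,1,1,1,1,2).

From H_k ≅ ker(∂_k) / im(∂_{k+1}) we obtain:

  H_0: rank C_0 − rank ∂_1 = 7 − 6 = 1, and the invariant factors of ∂_1 are all 1, so H_0 = Z.

(K is a triangulation of the real projective plane RP^2.)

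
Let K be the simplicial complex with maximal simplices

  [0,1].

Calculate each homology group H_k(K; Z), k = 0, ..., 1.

Fix the vertex order 0 < 1 and write every simplex with vertices in increasing order. Then dim K = 1 and the simplices of K are:

  0-simplices (2): [0], [1]
  1-simplices (1): [0,1]

Hence C_0 ≅ Z^2, C_1 ≅ Z^1.

Boundary ∂_1: C_1 → C_0 maps an edge to its endpoints' difference, ∂[p,q] = q − p.
The 2×1 boundary matrix has rank 1 and Smith normal form diag(1).

Reading off H_k = ker ∂_k / im ∂_{k+1}:

  H_0: rank C_0 − rank ∂_1 = 2 − 1 = 1, and the invariant factors of ∂_1 are all 1, so H_0 ≅ Z.
  H_1: rank ker ∂_1 − rank ∂_2 = (1 − 1) − 0 = 0, and there is no ∂_2, so H_1 ≅ 0.

As a check, the Euler characteristic is 2 − 1 = 1, which agrees with 1 − 0 = 1.
(K is a triangulation of the 1-simplex.)

H_0 ≅ Z,  H_1 = 0.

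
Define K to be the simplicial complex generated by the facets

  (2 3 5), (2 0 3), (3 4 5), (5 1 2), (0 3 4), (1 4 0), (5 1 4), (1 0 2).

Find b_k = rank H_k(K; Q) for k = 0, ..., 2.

b_0 = 1, b_1 = 0, b_2 = 1.

Order the vertices as 0 < 1 < 2 < 3 < 4 < 5. Listing each simplex with vertices in this order, K has dimension 2 with simplices:

  0-simplices (6): [0], [1], [2], [3], [4], [5]
  1-simplices (12): [0,1], [0,2], [0,3], [0,4], [1,2], [1,4], [1,5], [2,3], [2,5], [3,4], [3,5], [4,5]
  2-simplices (8): [0,1,2], [0,1,4], [0,2,3], [0,3,4], [1,2,5], [1,4,5], [2,3,5], [3,4,5]

giving chain groups C_0 ≅ Z^6, C_1 ≅ Z^12, C_2 ≅ Z^8.

∂_1: C_1 → C_0 is given by ∂[p,q] = [q] − [p]. For instance
  ∂[2,5] = [5] − [2].
The resulting 6×12 matrix has rank 5, and its Smith normal form has invariant factors (1,1,1,1,1).

The boundary map ∂_2: C_2 → C_1 acts by ∂[p,q,r] = [q,r] − [p,r] + [p,q]. For instance
  ∂[0,3,4] = [3,4] − [0,4] + [0,3],
  ∂[1,4,5] = [4,5] − [1,5] + [1,4].
The 12×8 boundary matrix has rank 7 and Smith normal form diag(1,1,1,1,1,1,1).

From H_k ≅ ker(∂_k) / im(∂_{k+1}) we obtain:

  H_0: rank C_0 − rank ∂_1 = 6 − 5 = 1, and the invariant factors of ∂_1 are all 1, so H_0 = Z.
  H_1: rank ker ∂_1 − rank ∂_2 = (12 − 5) − 7 = 0, and the invariant factors of ∂_2 are all 1, so H_1 = 0.
  H_2: rank ker ∂_2 − rank ∂_3 = (8 − 7) − 0 = 1, and there is no ∂_3, so H_2 = Z.

As a check, the Euler characteristic is 6 − 12 + 8 = 2, which agrees with 1 − 0 + 1 = 2.

Hence the Betti numbers are b_0 = 1, b_1 = 0, b_2 = 1.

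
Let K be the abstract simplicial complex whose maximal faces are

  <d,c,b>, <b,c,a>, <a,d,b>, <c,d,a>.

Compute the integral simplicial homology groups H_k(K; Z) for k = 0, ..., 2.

Order the vertices as a < b < c < d. Listing each simplex with vertices in this order, K has dimension 2 with simplices:

  0-simplices (4): a, b, c, d
  1-simplices (6): ab, ac, ad, bc, bd, cd
  2-simplices (4): abc, abd, acd, bcd

giving chain groups C_0 ≅ Z^4, C_1 ≅ Z^6, C_2 ≅ Z^4.

∂_1: C_1 → C_0 sends each edge [p,q] (with p < q) to q − p. For instance
  ∂bd = d − b.
The resulting 4×6 matrix has rank 3, and its Smith normal form has invariant factors (1,1,1).

Boundary ∂_2: C_2 → C_1 maps a triangle to the signed sum of its edges. For instance
  ∂abd = bd − ad + ab,
  ∂abc = bc − ac + ab.
The 6×4 boundary matrix has rank 3 and Smith normal form diag(1,1,1).

Reading off H_k = ker ∂_k / im ∂_{k+1}:

  H_0: rank C_0 − rank ∂_1 = 4 − 3 = 1, and the invariant factors of ∂_1 are all 1, so H_0 ≅ Z.
  H_1: rank ker ∂_1 − rank ∂_2 = (6 − 3) − 3 = 0, and the invariant factors of ∂_2 are all 1, so H_1 ≅ 0.
  H_2: rank ker ∂_2 − rank ∂_3 = (4 − 3) − 0 = 1, and there is no ∂_3, so H_2 ≅ Z.

H_0 ≅ Z,  H_1 = 0,  H_2 ≅ Z.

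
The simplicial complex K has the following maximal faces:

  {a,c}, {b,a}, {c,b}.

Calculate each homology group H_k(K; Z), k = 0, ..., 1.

Order the vertices as a < b < c. Listing each simplex with vertices in this order, K has dimension 1 with simplices:

  0-simplices (3): a, b, c
  1-simplices (3): ab, ac, bc

Hence C_0 ≅ Z^3, C_1 ≅ Z^3.

∂_1: C_1 → C_0 is given by ∂[p,q] = [q] − [p].
This gives a 3×3 integer matrix of rank 2; reducing to Smith normal form yields diagonal entries (1,1).

Now H_k = ker ∂_k / im ∂_{k+1}, so:

  H_0: rank C_0 − rank ∂_1 = 3 − 2 = 1, and the invariant factors of ∂_1 are all 1, so H_0 = Z.
  H_1: rank ker ∂_1 − rank ∂_2 = (3 − 2) − 0 = 1, and there is no ∂_2, so H_1 = Z.

As a check, the Euler characteristic is 3 − 3 = 0, which agrees with 1 − 1 = 0.
(K is a triangulation of the circle S^1.)

H_0 = Z,  H_1 = Z.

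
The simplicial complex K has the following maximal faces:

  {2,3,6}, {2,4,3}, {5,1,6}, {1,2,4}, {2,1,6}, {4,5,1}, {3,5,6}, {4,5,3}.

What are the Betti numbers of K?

b_0 = 1, b_1 = 0, b_2 = 1.

Fix the vertex order 1 < 2 < 3 < 4 < 5 < 6 and write every simplex with vertices in increasing order. Then dim K = 2 and the simplices of K are:

  0-simplices (6): [1], [2], [3], [4], [5], [6]
  1-simplices (12): [1,2], [1,4], [1,5], [1,6], [2,3], [2,4], [2,6], [3,4], [3,5], [3,6], [4,5], [5,6]
  2-simplices (8): [1,2,4], [1,2,6], [1,4,5], [1,5,6], [2,3,4], [2,3,6], [3,4,5], [3,5,6]

so the chain groups are C_0 ≅ Z^6, C_1 ≅ Z^12, C_2 ≅ Z^8.

∂_1: C_1 → C_0 sends each edge [p,q] (with p < q) to q − p.
As a 6×12 matrix over Z this has rank 5, with invariant factors (1,1,1,1,1).

∂_2: C_2 → C_1 maps a triangle to the signed sum of its edges. For instance
  ∂[1,2,6] = [2,6] − [1,6] + [1,2],
  ∂[1,4,5] = [4,5] − [1,5] + [1,4].
This gives a 12×8 integer matrix of rank 7; reducing to Smith normal form yields diagonal entries (1,1,1,1,1,1,1).

Reading off H_k = ker ∂_k / im ∂_{k+1}:

  H_0: rank C_0 − rank ∂_1 = 6 − 5 = 1, and the invariant factors of ∂_1 are all 1, so H_0 = Z.
  H_1: rank ker ∂_1 − rank ∂_2 = (12 − 5) − 7 = 0, and the invariant factors of ∂_2 are all 1, so H_1 = 0.
  H_2: rank ker ∂_2 − rank ∂_3 = (8 − 7) − 0 = 1, and there is no ∂_3, so H_2 = Z.

As a check, the Euler characteristic is 6 − 12 + 8 = 2, which agrees with 1 − 0 + 1 = 2.
(K is a triangulation of the 2-sphere S^2.)

Hence the Betti numbers are b_0 = 1, b_1 = 0, b_2 = 1.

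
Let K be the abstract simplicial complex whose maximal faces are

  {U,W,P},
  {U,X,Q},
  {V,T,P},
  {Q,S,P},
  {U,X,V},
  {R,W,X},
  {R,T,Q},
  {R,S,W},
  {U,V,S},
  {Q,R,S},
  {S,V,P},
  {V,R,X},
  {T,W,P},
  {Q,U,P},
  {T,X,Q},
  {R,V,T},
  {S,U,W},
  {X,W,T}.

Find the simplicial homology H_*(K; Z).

Take the total order P < Q < R < S < T < U < V < W < X on the vertex set. Then K (dimension 2) consists of the simplices:

  0-simplices (9): P, Q, R, S, T, U, V, W, X
  1-simplices (27): PQ, PS, PT, PU, PV, PW, QR, QS, QT, QU, QX, RS, RT, RV, RW, RX, SU, SV, SW, TV, TW, TX, UV, UW, UX, VX, WX
  2-simplices (18): PQS, PQU, PSV, PTV, PTW, PUW, QRS, QRT, QTX, QUX, RSW, RTV, RVX, RWX, SUV, SUW, TWX, UVX

giving chain groups C_0 ≅ Z^9, C_1 ≅ Z^27, C_2 ≅ Z^18.

The boundary map ∂_1: C_1 → C_0 maps an edge to its endpoints' difference, ∂[p,q] = q − p.
As a 9×27 matrix over Z this has rank 8, with invariant factors (1,1,1,1,1,1,1,1).

∂_2: C_2 → C_1 maps a triangle to the signed sum of its edges. For instance
  ∂QUX = UX − QX + QU,
  ∂PQS = QS − PS + PQ.
The resulting 27×18 matrix has rank 18, and its Smith normal form has invariant factors (1,1,1,1,1,1,1,1,1,1,1,1,1,1,1,1,1,2).

Now H_k = ker ∂_k / im ∂_{k+1}, so:

  H_0: rank C_0 − rank ∂_1 = 9 − 8 = 1, and the invariant factors of ∂_1 are all 1, so H_0 = Z.
  H_1: rank ker ∂_1 − rank ∂_2 = (27 − 8) − 18 = 1, and ∂_2 has invariant factor 2 > 1, so H_1 = Z ⊕ Z/2.
  H_2: rank ker ∂_2 − rank ∂_3 = (18 − 18) − 0 = 0, and there is no ∂_3, so H_2 = 0.

As a check, the Euler characteristic is 9 − 27 + 18 = 0, which agrees with 1 − 1 + 0 = 0.

H_0 ≅ Z,  H_1 ≅ Z ⊕ Z/2,  H_2 = 0.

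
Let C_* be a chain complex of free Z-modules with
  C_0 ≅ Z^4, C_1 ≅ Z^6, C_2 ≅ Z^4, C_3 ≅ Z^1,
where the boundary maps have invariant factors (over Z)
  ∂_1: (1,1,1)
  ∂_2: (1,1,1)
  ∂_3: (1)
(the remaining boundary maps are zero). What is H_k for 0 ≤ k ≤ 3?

H_0: b_0 = 4 − 0 − 3 = 1; torsion from ∂_1 factors > 1: none. So H_0 ≅ Z.
H_1: b_1 = 6 − 3 − 3 = 0; torsion from ∂_2 factors > 1: none. So H_1 ≅ 0.
H_2: b_2 = 4 − 3 − 1 = 0; torsion from ∂_3 factors > 1: none. So H_2 ≅ 0.
H_3: b_3 = 1 − 1 − 0 = 0; torsion from ∂_4 factors > 1: none. So H_3 ≅ 0.

H_0 ≅ Z,  H_1 = 0,  H_2 = 0,  H_3 = 0.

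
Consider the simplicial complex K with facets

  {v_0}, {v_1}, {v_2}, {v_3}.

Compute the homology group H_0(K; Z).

K has 4 vertices.
rank ∂_0 = 0, rank ∂_1 = 0 ⇒ b_0 = 4 − 0 − 0 = 4. So H_0 = Z^4.

H_0 = Z^4.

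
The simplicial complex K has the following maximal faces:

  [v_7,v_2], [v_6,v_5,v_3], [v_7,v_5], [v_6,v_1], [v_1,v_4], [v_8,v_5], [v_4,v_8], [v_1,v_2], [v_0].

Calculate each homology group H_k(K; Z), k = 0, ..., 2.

H_0 ≅ Z^2,  H_1 ≅ Z^2,  H_2 = 0.

We work with the vertex ordering v_0 < v_1 < v_2 < v_3 < v_4 < v_5 < v_6 < v_7 < v_8. The simplices of K, each written with vertices in increasing order, are:

  0-simplices (9): [v_0], [v_1], [v_2], [v_3], [v_4], [v_5], [v_6], [v_7], [v_8]
  1-simplices (10): [v_1,v_2], [v_1,v_4], [v_1,v_6], [v_2,v_7], [v_3,v_5], [v_3,v_6], [v_4,v_8], [v_5,v_6], [v_5,v_7], [v_5,v_8]
  2-simplices (1): [v_3,v_5,v_6]

Hence C_0 ≅ Z^9, C_1 ≅ Z^10, C_2 ≅ Z^1.

∂_1: C_1 → C_0 maps an edge to its endpoints' difference, ∂[p,q] = q − p. For instance
  ∂[v_3,v_6] = [v_6] − [v_3].
This gives a 9×10 integer matrix of rank 7; reducing to Smith normal form yields diagonal entries (1,1,1,1,1,1,1).

Boundary ∂_2: C_2 → C_1 sends each 2-simplex [p,q,r] to [q,r] − [p,r] + [p,q]. For instance
  ∂[v_3,v_5,v_6] = [v_5,v_6] − [v_3,v_6] + [v_3,v_5].
This gives a 10×1 integer matrix of rank 1; reducing to Smith normal form yields diagonal entries (1).

Reading off H_k = ker ∂_k / im ∂_{k+1}:

  H_0: rank C_0 − rank ∂_1 = 9 − 7 = 2, and the invariant factors of ∂_1 are all 1, so H_0 ≅ Z^2.
  H_1: rank ker ∂_1 − rank ∂_2 = (10 − 7) − 1 = 2, and the invariant factors of ∂_2 are all 1, so H_1 ≅ Z^2.
  H_2: rank ker ∂_2 − rank ∂_3 = (1 − 1) − 0 = 0, and there is no ∂_3, so H_2 ≅ 0.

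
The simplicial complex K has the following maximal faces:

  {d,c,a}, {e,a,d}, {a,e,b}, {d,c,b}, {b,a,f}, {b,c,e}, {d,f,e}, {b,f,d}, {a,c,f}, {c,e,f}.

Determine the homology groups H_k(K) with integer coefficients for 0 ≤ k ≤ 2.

Order the vertices as a < b < c < d < e < f. Listing each simplex with vertices in this order, K has dimension 2 with simplices:

  0-simplices (6): a, b, c, d, e, f
  1-simplices (15): ab, ac, ad, ae, af, bc, bd, be, bf, cd, ce, cf, de, df, ef
  2-simplices (10): abe, abf, acd, acf, ade, bcd, bce, bdf, cef, def

so the chain groups are C_0 ≅ Z^6, C_1 ≅ Z^15, C_2 ≅ Z^10.

The boundary map ∂_1: C_1 → C_0 sends each edge [p,q] (with p < q) to q − p.
As a 6×15 matrix over Z this has rank 5, with invariant factors (1,1,1,1,1).

∂_2: C_2 → C_1 maps a triangle to the signed sum of its edges. For instance
  ∂acd = cd − ad + ac,
  ∂bcd = cd − bd + bc.
The 15×10 boundary matrix has rank 10 and Smith normal form diag(1,1,1,1,1,1,1,1,1,2).

Now H_k = ker ∂_k / im ∂_{k+1}, so:

  H_0: rank C_0 − rank ∂_1 = 6 − 5 = 1, and the invariant factors of ∂_1 are all 1, so H_0 = Z.
  H_1: rank ker ∂_1 − rank ∂_2 = (15 − 5) − 10 = 0, and ∂_2 has invariant factor 2 > 1, so H_1 = Z/2Z.
  H_2: rank ker ∂_2 − rank ∂_3 = (10 − 10) − 0 = 0, and there is no ∂_3, so H_2 = 0.

H_0 ≅ Z,  H_1 ≅ Z/2Z,  H_2 = 0.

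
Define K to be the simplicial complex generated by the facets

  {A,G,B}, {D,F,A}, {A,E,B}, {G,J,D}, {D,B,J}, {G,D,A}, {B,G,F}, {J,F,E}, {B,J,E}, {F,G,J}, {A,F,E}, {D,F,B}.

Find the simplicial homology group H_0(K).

Fix the vertex order A < B < D < E < F < G < J and write every simplex with vertices in increasing order. Then dim K = 2 and the simplices of K are:

  0-simplices (7): A, B, D, E, F, G, J
  1-simplices (18): AB, AD, AE, AF, AG, BD, BE, BF, BG, BJ, DF, DG, DJ, EF, EJ, FG, FJ, GJ
  2-simplices (12): ABE, ABG, ADF, ADG, AEF, BDF, BDJ, BEJ, BFG, DGJ, EFJ, FGJ

Hence C_0 ≅ Z^7, C_1 ≅ Z^18, C_2 ≅ Z^12.

The boundary map ∂_1: C_1 → C_0 is given by ∂[p,q] = [q] − [p].
As a 7×18 matrix over Z this has rank 6, with invariant factors (1,1,1,1,1,1).

∂_2: C_2 → C_1 maps a triangle to the signed sum of its edges. For instance
  ∂AEF = EF − AF + AE,
  ∂DGJ = GJ − DJ + DG.
As a 18×12 matrix over Z this has rank 12, with invariant factors (1,1,1,1,1,1,1,1,1,1,1,2).

Computing H_k = (kernel of ∂_k) / (image of ∂_{k+1}):

  H_0: rank C_0 − rank ∂_1 = 7 − 6 = 1, and the invariant factors of ∂_1 are all 1, so H_0 = Z.

(K is a triangulation of the real projective plane RP^2.)

H_0 = Z.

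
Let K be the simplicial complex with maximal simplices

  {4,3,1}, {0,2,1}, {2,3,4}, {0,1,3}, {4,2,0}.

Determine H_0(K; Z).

K has 5 vertices, 10 edges, 5 triangles.
rank ∂_0 = 0, rank ∂_1 = 4 ⇒ b_0 = 5 − 0 − 4 = 1; all invariant factors of ∂_1 are 1 so no torsion. So H_0 ≅ Z.

H_0 ≅ Z.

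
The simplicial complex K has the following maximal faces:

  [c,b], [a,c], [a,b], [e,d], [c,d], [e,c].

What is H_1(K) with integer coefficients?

H_1 = Z^2.

K has 5 vertices, 6 edges.
rank ∂_1 = 4, rank ∂_2 = 0 ⇒ b_1 = 6 − 4 − 0 = 2. So H_1 ≅ Z^2.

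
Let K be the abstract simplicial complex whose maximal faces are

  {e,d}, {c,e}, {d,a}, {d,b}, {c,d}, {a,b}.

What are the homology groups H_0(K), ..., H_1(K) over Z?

H_0 ≅ Z,  H_1 ≅ Z^2.

We work with the vertex ordering a < b < c < d < e. The simplices of K, each written with vertices in increasing order, are:

  0-simplices (5): a, b, c, d, e
  1-simplices (6): ab, ad, bd, cd, ce, de

Hence C_0 ≅ Z^5, C_1 ≅ Z^6.

The boundary map ∂_1: C_1 → C_0 maps an edge to its endpoints' difference, ∂[p,q] = q − p.
As a 5×6 matrix over Z this has rank 4, with invariant factors (1,1,1,1).

Now H_k = ker ∂_k / im ∂_{k+1}, so:

  H_0: rank C_0 − rank ∂_1 = 5 − 4 = 1, and the invariant factors of ∂_1 are all 1, so H_0 ≅ Z.
  H_1: rank ker ∂_1 − rank ∂_2 = (6 − 4) − 0 = 2, and there is no ∂_2, so H_1 ≅ Z^2.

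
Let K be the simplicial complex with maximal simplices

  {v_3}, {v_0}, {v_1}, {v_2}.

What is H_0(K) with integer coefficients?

Order the vertices as v_0 < v_1 < v_2 < v_3. Listing each simplex with vertices in this order, K has dimension 0 with simplices:

  0-simplices (4): [v_0], [v_1], [v_2], [v_3]

so the chain groups are C_0 ≅ Z^4.

Computing H_k = (kernel of ∂_k) / (image of ∂_{k+1}):

  H_0: rank C_0 − rank ∂_1 = 4 − 0 = 4, and there is no ∂_1, so H_0 ≅ Z^4.

H_0 ≅ Z^4.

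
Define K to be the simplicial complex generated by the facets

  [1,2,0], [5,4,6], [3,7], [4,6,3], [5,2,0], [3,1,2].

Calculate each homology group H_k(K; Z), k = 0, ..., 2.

H_0 = Z,  H_1 = Z,  H_2 = 0.

Fix the vertex order 0 < 1 < 2 < 3 < 4 < 5 < 6 < 7 and write every simplex with vertices in increasing order. Then dim K = 2 and the simplices of K are:

  0-simplices (8): [0], [1], [2], [3], [4], [5], [6], [7]
  1-simplices (13): [0,1], [0,2], [0,5], [1,2], [1,3], [2,3], [2,5], [3,4], [3,6], [3,7], [4,5], [4,6], [5,6]
  2-simplices (5): [0,1,2], [0,2,5], [1,2,3], [3,4,6], [4,5,6]

Hence C_0 ≅ Z^8, C_1 ≅ Z^13, C_2 ≅ Z^5.

The boundary map ∂_1: C_1 → C_0 sends each edge [p,q] (with p < q) to q − p.
The 8×13 boundary matrix has rank 7 and Smith normal form diag(1,1,1,1,1,1,1).

Boundary ∂_2: C_2 → C_1 acts by ∂[p,q,r] = [q,r] − [p,r] + [p,q]. For instance
  ∂[1,2,3] = [2,3] − [1,3] + [1,2],
  ∂[3,4,6] = [4,6] − [3,6] + [3,4].
This gives a 13×5 integer matrix of rank 5; reducing to Smith normal form yields diagonal entries (1,1,1,1,1).

Computing H_k = (kernel of ∂_k) / (image of ∂_{k+1}):

  H_0: rank C_0 − rank ∂_1 = 8 − 7 = 1, and the invariant factors of ∂_1 are all 1, so H_0 = Z.
  H_1: rank ker ∂_1 − rank ∂_2 = (13 − 7) − 5 = 1, and the invariant factors of ∂_2 are all 1, so H_1 = Z.
  H_2: rank ker ∂_2 − rank ∂_3 = (5 − 5) − 0 = 0, and there is no ∂_3, so H_2 = 0.

As a check, the Euler characteristic is 8 − 13 + 5 = 0, which agrees with 1 − 1 + 0 = 0.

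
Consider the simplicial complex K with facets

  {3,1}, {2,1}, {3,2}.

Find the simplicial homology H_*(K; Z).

Fix the vertex order 1 < 2 < 3 and write every simplex with vertices in increasing order. Then dim K = 1 and the simplices of K are:

  0-simplices (3): [1], [2], [3]
  1-simplices (3): [1,2], [1,3], [2,3]

giving chain groups C_0 ≅ Z^3, C_1 ≅ Z^3.

The boundary map ∂_1: C_1 → C_0 sends each edge [p,q] (with p < q) to q − p. For instance
  ∂[2,3] = [3] − [2].
As a 3×3 matrix over Z this has rank 2, with invariant factors (1,1).

Now H_k = ker ∂_k / im ∂_{k+1}, so:

  H_0: rank C_0 − rank ∂_1 = 3 − 2 = 1, and the invariant factors of ∂_1 are all 1, so H_0 ≅ Z.
  H_1: rank ker ∂_1 − rank ∂_2 = (3 − 2) − 0 = 1, and there is no ∂_2, so H_1 ≅ Z.

As a check, the Euler characteristic is 3 − 3 = 0, which agrees with 1 − 1 = 0.

H_0 ≅ Z,  H_1 ≅ Z.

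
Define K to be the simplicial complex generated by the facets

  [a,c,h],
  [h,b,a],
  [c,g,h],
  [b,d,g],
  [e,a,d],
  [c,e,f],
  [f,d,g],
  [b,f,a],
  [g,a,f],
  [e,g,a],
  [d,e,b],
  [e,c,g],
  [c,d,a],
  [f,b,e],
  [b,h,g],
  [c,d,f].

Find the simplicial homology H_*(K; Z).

Fix the vertex order a < b < c < d < e < f < g < h and write every simplex with vertices in increasing order. Then dim K = 2 and the simplices of K are:

  0-simplices (8): a, b, c, d, e, f, g, h
  1-simplices (24): ab, ac, ad, ae, af, ag, ah, bd, be, bf, bg, bh, cd, ce, cf, cg, ch, de, df, dg, ef, eg, fg, gh
  2-simplices (16): abf, abh, acd, ach, ade, aeg, afg, bde, bdg, bef, bgh, cdf, cef, ceg, cgh, dfg

so the chain groups are C_0 ≅ Z^8, C_1 ≅ Z^24, C_2 ≅ Z^16.

Boundary ∂_1: C_1 → C_0 sends each edge [p,q] (with p < q) to q − p. For instance
  ∂ah = h − a.
The resulting 8×24 matrix has rank 7, and its Smith normal form has invariant factors (1,1,1,1,1,1,1).

Boundary ∂_2: C_2 → C_1 sends each 2-simplex [p,q,r] to [q,r] − [p,r] + [p,q]. For instance
  ∂dfg = fg − dg + df,
  ∂ade = de − ae + ad.
As a 24×16 matrix over Z this has rank 15, with invariant factors (1,1,1,1,1,1,1,1,1,1,1,1,1,1,1).

Reading off H_k = ker ∂_k / im ∂_{k+1}:

  H_0: rank C_0 − rank ∂_1 = 8 − 7 = 1, and the invariant factors of ∂_1 are all 1, so H_0 ≅ Z.
  H_1: rank ker ∂_1 − rank ∂_2 = (24 − 7) − 15 = 2, and the invariant factors of ∂_2 are all 1, so H_1 ≅ Z^2.
  H_2: rank ker ∂_2 − rank ∂_3 = (16 − 15) − 0 = 1, and there is no ∂_3, so H_2 ≅ Z.

As a check, the Euler characteristic is 8 − 24 + 16 = 0, which agrees with 1 − 2 + 1 = 0.

H_0 = Z,  H_1 = Z^2,  H_2 = Z.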